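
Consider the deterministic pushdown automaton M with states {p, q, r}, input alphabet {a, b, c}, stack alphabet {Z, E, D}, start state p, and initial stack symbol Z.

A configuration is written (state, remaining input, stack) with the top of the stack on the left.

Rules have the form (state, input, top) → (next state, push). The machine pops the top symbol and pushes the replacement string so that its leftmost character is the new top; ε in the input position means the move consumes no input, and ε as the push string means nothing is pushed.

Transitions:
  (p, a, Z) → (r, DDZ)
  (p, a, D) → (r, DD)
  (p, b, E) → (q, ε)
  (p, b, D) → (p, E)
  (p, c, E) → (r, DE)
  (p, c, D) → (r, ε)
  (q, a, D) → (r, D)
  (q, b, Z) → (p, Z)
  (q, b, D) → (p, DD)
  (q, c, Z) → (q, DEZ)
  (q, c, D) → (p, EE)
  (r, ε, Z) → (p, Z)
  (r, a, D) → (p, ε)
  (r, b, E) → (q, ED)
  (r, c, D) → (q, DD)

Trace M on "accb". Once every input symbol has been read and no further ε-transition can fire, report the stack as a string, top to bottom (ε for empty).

(p, accb, Z)
  read a, top Z: go to r, push DDZ → (r, ccb, DDZ)
  read c, top D: go to q, push DD → (q, cb, DDDZ)
  read c, top D: go to p, push EE → (p, b, EEDDZ)
  read b, top E: go to q, push ε → (q, ε, EDDZ)
All input consumed in state q with stack EDDZ.

EDDZ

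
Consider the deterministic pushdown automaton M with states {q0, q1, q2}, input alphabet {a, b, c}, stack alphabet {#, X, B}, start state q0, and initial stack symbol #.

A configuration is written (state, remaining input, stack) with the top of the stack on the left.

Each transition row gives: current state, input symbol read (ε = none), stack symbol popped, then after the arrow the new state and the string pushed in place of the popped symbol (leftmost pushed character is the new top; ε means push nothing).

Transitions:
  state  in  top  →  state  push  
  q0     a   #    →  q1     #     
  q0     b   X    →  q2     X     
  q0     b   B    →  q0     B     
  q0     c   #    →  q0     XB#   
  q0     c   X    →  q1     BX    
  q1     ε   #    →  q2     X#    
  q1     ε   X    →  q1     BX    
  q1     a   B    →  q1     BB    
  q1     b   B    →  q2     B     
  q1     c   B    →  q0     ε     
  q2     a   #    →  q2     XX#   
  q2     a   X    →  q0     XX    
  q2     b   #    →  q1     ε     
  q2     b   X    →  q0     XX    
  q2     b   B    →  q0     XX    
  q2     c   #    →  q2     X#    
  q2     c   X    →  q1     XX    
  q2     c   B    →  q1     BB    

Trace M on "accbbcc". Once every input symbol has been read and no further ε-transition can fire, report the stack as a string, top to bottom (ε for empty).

XXX#

(q0, accbbcc, #)
  read a, top #: go to q1, push # → (q1, ccbbcc, #)
  ε-move, top #: go to q2, push X# → (q2, ccbbcc, X#)
  read c, top X: go to q1, push XX → (q1, cbbcc, XX#)
  ε-move, top X: go to q1, push BX → (q1, cbbcc, BXX#)
  read c, top B: go to q0, push ε → (q0, bbcc, XX#)
  read b, top X: go to q2, push X → (q2, bcc, XX#)
  read b, top X: go to q0, push XX → (q0, cc, XXX#)
  read c, top X: go to q1, push BX → (q1, c, BXXX#)
  read c, top B: go to q0, push ε → (q0, ε, XXX#)
All input consumed in state q0 with stack XXX#.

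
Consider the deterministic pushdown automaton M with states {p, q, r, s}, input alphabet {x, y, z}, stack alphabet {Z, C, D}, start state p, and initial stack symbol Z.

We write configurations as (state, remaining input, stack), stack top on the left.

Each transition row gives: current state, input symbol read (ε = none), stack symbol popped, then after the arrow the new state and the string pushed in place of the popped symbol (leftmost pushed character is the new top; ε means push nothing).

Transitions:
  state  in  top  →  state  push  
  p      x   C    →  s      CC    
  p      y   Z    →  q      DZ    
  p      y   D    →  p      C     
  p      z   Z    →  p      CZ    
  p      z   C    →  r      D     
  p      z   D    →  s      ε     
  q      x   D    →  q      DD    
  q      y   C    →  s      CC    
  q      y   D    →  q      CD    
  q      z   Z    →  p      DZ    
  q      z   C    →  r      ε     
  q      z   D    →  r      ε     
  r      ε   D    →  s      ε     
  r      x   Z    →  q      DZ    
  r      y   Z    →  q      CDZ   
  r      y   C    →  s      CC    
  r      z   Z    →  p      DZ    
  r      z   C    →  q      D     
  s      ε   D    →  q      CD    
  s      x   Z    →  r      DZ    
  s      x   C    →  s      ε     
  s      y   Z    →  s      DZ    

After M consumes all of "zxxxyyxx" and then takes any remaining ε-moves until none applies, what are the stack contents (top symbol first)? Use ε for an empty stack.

(p, zxxxyyxx, Z) ⊢ (p, xxxyyxx, CZ) ⊢ (s, xxyyxx, CCZ) ⊢ (s, xyyxx, CZ) ⊢ (s, yyxx, Z) ⊢ (s, yxx, DZ) ⊢ (q, yxx, CDZ) ⊢ (s, xx, CCDZ) ⊢ (s, x, CDZ) ⊢ (s, ε, DZ) ⊢ (q, ε, CDZ)
All input consumed in state q with stack CDZ.

CDZ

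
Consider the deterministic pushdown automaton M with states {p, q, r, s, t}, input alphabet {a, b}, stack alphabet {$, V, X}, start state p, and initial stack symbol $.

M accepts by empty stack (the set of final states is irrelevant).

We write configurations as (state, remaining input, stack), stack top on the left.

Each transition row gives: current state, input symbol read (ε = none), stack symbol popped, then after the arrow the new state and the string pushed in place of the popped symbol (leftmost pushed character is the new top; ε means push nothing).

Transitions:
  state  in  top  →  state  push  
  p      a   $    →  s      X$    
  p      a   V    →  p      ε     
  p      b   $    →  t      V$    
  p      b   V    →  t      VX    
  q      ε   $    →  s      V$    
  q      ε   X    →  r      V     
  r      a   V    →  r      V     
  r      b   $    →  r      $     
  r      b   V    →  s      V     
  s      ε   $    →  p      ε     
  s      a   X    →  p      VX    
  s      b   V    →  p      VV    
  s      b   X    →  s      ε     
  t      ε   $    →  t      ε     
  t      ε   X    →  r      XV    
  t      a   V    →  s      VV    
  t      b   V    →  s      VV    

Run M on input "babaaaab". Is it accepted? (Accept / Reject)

(p, babaaaab, $)
  read b, top $: go to t, push V$ → (t, abaaaab, V$)
  read a, top V: go to s, push VV → (s, baaaab, VV$)
  read b, top V: go to p, push VV → (p, aaaab, VVV$)
  read a, top V: go to p, push ε → (p, aaab, VV$)
  read a, top V: go to p, push ε → (p, aab, V$)
  read a, top V: go to p, push ε → (p, ab, $)
  read a, top $: go to s, push X$ → (s, b, X$)
  read b, top X: go to s, push ε → (s, ε, $)
  ε-move, top $: go to p, push ε → (p, ε, ε)
All input consumed and the stack is empty.

Accept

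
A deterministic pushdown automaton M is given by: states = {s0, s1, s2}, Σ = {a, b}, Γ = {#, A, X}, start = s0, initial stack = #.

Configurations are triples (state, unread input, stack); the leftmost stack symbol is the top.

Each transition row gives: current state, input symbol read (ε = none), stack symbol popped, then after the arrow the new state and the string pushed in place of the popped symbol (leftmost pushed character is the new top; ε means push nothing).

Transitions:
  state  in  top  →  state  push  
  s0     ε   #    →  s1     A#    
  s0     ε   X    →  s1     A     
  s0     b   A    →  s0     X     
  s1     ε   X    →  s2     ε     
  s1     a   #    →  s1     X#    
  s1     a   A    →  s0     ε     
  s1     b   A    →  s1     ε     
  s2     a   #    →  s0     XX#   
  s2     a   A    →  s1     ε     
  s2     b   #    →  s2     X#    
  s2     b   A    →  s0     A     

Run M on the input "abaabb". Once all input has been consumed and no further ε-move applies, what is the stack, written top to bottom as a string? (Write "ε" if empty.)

(s0, abaabb, #) ⊢ (s1, abaabb, A#) ⊢ (s0, baabb, #) ⊢ (s1, baabb, A#) ⊢ (s1, aabb, #) ⊢ (s1, abb, X#) ⊢ (s2, abb, #) ⊢ (s0, bb, XX#) ⊢ (s1, bb, AX#) ⊢ (s1, b, X#) ⊢ (s2, b, #) ⊢ (s2, ε, X#)
All input consumed in state s2 with stack X#.

X#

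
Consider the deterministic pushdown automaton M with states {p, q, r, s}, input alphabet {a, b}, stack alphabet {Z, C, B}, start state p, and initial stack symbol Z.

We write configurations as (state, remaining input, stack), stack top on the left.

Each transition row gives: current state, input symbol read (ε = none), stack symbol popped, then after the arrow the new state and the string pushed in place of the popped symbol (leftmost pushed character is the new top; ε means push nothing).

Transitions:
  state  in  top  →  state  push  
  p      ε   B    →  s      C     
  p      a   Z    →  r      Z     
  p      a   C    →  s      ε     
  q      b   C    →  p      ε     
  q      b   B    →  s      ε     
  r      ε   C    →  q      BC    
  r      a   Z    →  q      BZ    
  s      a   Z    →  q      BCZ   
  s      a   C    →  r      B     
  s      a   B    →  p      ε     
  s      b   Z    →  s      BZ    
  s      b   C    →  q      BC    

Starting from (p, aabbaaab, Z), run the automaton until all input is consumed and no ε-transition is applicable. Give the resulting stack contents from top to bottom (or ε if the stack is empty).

Z

(p, aabbaaab, Z)
  read a, top Z: go to r, push Z → (r, abbaaab, Z)
  read a, top Z: go to q, push BZ → (q, bbaaab, BZ)
  read b, top B: go to s, push ε → (s, baaab, Z)
  read b, top Z: go to s, push BZ → (s, aaab, BZ)
  read a, top B: go to p, push ε → (p, aab, Z)
  read a, top Z: go to r, push Z → (r, ab, Z)
  read a, top Z: go to q, push BZ → (q, b, BZ)
  read b, top B: go to s, push ε → (s, ε, Z)
All input consumed in state s with stack Z.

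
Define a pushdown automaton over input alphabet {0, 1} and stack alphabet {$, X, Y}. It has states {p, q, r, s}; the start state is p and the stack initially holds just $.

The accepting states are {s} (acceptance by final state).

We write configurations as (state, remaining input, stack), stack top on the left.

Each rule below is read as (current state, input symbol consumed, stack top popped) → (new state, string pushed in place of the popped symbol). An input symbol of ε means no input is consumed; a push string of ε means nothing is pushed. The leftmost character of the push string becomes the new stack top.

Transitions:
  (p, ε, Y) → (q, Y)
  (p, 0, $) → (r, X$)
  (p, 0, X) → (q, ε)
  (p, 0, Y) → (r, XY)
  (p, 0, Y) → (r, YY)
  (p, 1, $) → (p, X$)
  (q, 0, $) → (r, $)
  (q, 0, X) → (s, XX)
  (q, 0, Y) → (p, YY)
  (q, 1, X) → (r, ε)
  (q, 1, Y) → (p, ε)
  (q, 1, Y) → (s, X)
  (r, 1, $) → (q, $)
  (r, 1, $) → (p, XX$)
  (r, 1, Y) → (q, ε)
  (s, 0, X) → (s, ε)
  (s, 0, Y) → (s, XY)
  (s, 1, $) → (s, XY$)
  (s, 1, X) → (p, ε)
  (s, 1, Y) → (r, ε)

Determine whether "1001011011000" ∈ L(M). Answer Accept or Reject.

One accepting computation: (p, 1001011011000, $) ⊢ (p, 001011011000, X$) ⊢ (q, 01011011000, $) ⊢ (r, 1011011000, $) ⊢ (p, 011011000, XX$) ⊢ (q, 11011000, X$) ⊢ (r, 1011000, $) ⊢ (p, 011000, XX$) ⊢ (q, 11000, X$) ⊢ (r, 1000, $) ⊢ (p, 000, XX$) ⊢ (q, 00, X$) ⊢ (s, 0, XX$) ⊢ (s, ε, X$)
All input consumed and state s ∈ F.

Accept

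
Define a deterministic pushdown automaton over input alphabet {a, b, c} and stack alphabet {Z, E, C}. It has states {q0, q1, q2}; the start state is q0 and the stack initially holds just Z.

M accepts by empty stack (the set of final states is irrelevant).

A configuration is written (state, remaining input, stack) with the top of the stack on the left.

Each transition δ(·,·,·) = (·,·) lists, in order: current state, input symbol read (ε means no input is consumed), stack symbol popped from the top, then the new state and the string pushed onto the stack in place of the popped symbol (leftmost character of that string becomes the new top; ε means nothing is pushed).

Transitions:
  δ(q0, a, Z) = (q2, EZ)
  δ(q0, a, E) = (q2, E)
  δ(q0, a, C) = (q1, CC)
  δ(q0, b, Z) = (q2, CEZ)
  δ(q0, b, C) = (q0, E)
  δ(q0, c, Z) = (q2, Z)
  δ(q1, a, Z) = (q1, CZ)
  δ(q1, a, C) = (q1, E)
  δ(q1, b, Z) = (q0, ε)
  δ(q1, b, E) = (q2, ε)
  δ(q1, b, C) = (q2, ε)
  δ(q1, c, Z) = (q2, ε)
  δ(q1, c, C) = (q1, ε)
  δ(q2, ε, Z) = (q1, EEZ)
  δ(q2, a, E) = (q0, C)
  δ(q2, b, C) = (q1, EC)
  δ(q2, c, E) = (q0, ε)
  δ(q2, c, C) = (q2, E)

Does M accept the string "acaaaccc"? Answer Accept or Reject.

(q0, acaaaccc, Z) ⊢ (q2, caaaccc, EZ) ⊢ (q0, aaaccc, Z) ⊢ (q2, aaccc, EZ) ⊢ (q0, accc, CZ) ⊢ (q1, ccc, CCZ) ⊢ (q1, cc, CZ) ⊢ (q1, c, Z) ⊢ (q2, ε, ε)
All input consumed and the stack is empty.

Accept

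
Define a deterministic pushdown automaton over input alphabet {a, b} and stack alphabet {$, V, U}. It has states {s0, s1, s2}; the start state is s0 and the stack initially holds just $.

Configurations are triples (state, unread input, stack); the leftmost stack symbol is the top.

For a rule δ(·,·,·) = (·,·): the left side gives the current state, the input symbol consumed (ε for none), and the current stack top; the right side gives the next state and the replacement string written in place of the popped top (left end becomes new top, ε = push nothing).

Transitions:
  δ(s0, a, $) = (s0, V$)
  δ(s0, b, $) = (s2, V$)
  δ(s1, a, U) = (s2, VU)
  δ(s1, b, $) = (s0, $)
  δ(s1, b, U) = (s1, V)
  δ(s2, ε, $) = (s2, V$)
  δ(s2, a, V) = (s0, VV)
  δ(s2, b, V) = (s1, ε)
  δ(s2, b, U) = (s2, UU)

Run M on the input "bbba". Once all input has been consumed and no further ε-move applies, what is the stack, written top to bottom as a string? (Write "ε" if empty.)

V$

(s0, bbba, $)
  read b, top $: go to s2, push V$ → (s2, bba, V$)
  read b, top V: go to s1, push ε → (s1, ba, $)
  read b, top $: go to s0, push $ → (s0, a, $)
  read a, top $: go to s0, push V$ → (s0, ε, V$)
All input consumed in state s0 with stack V$.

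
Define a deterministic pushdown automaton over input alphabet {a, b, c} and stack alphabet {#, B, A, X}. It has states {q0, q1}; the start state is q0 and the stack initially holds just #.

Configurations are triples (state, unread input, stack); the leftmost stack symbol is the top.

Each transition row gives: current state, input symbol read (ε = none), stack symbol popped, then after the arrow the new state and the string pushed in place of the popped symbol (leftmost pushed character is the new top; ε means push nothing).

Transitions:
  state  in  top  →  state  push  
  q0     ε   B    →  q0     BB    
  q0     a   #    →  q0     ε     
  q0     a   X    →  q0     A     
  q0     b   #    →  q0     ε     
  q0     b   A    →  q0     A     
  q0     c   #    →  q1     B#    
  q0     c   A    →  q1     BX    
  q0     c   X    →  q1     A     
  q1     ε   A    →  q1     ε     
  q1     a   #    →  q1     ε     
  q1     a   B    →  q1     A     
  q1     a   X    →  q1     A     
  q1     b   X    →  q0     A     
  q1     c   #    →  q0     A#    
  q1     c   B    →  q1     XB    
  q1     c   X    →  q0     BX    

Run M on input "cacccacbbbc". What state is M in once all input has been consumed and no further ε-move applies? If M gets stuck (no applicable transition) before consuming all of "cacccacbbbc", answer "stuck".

(q0, cacccacbbbc, #)
  read c, top #: go to q1, push B# → (q1, acccacbbbc, B#)
  read a, top B: go to q1, push A → (q1, cccacbbbc, A#)
  ε-move, top A: go to q1, push ε → (q1, cccacbbbc, #)
  read c, top #: go to q0, push A# → (q0, ccacbbbc, A#)
  read c, top A: go to q1, push BX → (q1, cacbbbc, BX#)
  read c, top B: go to q1, push XB → (q1, acbbbc, XBX#)
  read a, top X: go to q1, push A → (q1, cbbbc, ABX#)
  ε-move, top A: go to q1, push ε → (q1, cbbbc, BX#)
  read c, top B: go to q1, push XB → (q1, bbbc, XBX#)
  read b, top X: go to q0, push A → (q0, bbc, ABX#)
  read b, top A: go to q0, push A → (q0, bc, ABX#)
  read b, top A: go to q0, push A → (q0, c, ABX#)
  read c, top A: go to q1, push BX → (q1, ε, BXBX#)
All input consumed; M is in state q1.

q1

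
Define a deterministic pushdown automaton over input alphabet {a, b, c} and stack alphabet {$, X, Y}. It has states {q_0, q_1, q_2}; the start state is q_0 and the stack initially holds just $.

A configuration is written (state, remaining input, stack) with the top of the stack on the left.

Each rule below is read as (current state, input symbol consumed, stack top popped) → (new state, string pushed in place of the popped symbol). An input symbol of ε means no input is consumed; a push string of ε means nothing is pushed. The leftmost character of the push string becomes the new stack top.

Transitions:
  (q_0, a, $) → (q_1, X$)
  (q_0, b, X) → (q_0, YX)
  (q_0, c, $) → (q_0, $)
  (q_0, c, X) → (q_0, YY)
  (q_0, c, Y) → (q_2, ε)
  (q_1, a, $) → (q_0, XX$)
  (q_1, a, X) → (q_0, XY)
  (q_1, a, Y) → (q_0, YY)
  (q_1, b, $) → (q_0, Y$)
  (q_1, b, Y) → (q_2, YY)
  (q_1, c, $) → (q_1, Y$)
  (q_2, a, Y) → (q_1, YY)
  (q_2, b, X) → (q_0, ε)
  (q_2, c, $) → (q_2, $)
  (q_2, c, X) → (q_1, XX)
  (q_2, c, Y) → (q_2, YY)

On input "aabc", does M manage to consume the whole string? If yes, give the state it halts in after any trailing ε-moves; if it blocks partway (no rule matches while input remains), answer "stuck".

(q_0, aabc, $)
  read a, top $: go to q_1, push X$ → (q_1, abc, X$)
  read a, top X: go to q_0, push XY → (q_0, bc, XY$)
  read b, top X: go to q_0, push YX → (q_0, c, YXY$)
  read c, top Y: go to q_2, push ε → (q_2, ε, XY$)
All input consumed; M is in state q_2.

q_2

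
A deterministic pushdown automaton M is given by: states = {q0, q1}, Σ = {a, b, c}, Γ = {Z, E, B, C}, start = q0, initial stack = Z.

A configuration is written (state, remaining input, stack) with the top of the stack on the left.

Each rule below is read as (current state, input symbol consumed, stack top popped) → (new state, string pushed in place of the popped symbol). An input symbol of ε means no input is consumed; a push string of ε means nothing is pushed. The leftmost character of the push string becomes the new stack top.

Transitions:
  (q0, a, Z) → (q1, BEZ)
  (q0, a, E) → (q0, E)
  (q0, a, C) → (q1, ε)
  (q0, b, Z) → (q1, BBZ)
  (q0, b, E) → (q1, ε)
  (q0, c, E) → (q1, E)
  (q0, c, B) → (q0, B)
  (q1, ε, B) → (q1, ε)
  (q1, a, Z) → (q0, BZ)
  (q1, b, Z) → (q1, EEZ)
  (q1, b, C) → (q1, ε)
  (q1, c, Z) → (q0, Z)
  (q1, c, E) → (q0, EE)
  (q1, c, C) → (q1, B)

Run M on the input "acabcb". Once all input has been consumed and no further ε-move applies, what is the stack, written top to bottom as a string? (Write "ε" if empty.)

EZ

(q0, acabcb, Z) ⊢ (q1, cabcb, BEZ) ⊢ (q1, cabcb, EZ) ⊢ (q0, abcb, EEZ) ⊢ (q0, bcb, EEZ) ⊢ (q1, cb, EZ) ⊢ (q0, b, EEZ) ⊢ (q1, ε, EZ)
All input consumed in state q1 with stack EZ.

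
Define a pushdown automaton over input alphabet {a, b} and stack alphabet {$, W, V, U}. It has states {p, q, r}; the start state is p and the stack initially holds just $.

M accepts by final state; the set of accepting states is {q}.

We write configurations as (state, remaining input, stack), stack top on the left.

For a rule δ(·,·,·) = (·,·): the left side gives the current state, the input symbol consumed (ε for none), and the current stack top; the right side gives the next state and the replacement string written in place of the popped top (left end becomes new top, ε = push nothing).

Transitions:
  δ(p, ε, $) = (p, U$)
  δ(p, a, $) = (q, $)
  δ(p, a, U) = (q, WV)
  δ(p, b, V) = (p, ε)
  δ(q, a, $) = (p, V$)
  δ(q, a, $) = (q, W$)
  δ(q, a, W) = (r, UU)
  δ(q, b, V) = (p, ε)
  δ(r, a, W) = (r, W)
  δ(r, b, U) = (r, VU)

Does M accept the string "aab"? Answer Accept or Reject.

Reject

No computation consumes all input and reaches a final state.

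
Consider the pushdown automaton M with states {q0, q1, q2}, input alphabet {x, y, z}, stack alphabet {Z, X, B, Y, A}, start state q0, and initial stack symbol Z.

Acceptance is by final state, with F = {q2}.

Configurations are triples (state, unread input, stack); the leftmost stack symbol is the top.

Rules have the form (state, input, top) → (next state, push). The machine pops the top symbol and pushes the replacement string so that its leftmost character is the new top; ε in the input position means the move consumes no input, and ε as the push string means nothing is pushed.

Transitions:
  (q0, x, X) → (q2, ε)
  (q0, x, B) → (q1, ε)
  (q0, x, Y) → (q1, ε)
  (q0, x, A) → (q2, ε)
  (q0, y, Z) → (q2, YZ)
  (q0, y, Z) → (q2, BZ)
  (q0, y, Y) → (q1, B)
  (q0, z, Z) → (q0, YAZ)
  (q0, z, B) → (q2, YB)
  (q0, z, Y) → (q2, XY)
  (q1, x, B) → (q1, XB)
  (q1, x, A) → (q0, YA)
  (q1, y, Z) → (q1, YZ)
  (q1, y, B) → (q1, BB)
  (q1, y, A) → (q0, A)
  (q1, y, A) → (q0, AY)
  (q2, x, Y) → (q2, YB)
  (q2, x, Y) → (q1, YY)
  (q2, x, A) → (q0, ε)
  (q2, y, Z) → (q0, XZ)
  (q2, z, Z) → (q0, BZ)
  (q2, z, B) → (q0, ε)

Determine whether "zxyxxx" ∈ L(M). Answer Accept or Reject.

One accepting computation: (q0, zxyxxx, Z) ⊢ (q0, xyxxx, YAZ) ⊢ (q1, yxxx, AZ) ⊢ (q0, xxx, AYZ) ⊢ (q2, xx, YZ) ⊢ (q2, x, YBZ) ⊢ (q2, ε, YBBZ)
All input consumed and state q2 ∈ F.

Accept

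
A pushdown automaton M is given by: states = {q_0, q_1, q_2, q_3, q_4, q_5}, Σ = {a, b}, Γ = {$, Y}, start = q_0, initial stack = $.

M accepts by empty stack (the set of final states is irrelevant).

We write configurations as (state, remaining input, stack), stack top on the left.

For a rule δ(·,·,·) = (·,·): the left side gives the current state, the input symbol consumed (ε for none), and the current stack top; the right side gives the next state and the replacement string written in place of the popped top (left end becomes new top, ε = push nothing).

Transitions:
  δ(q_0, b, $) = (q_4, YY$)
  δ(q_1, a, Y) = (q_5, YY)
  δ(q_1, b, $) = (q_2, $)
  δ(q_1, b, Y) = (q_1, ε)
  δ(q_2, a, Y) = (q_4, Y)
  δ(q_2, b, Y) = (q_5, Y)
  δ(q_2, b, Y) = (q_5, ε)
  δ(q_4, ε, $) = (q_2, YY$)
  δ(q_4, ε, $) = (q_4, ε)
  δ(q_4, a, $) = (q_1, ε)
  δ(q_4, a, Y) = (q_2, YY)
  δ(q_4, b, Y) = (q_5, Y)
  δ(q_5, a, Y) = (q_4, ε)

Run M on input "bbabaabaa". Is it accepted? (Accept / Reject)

No computation consumes all input and empties the stack.

Reject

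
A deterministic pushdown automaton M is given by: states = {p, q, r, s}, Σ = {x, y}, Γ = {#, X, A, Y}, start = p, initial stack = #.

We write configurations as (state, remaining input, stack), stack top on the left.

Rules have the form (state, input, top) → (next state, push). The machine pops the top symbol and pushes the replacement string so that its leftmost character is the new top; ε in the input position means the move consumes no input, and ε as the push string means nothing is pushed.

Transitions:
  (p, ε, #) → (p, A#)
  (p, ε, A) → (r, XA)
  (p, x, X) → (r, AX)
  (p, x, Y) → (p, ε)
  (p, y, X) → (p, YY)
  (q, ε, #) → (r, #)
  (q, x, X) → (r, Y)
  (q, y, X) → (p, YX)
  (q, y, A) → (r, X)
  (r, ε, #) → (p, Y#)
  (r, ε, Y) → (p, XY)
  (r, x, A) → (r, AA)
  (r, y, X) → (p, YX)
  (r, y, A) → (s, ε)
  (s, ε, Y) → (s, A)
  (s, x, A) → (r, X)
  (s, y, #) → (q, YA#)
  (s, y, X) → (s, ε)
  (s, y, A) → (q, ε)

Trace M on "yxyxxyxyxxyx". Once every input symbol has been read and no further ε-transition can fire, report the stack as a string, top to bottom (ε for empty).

(p, yxyxxyxyxxyx, #)
  ε-move, top #: go to p, push A# → (p, yxyxxyxyxxyx, A#)
  ε-move, top A: go to r, push XA → (r, yxyxxyxyxxyx, XA#)
  read y, top X: go to p, push YX → (p, xyxxyxyxxyx, YXA#)
  read x, top Y: go to p, push ε → (p, yxxyxyxxyx, XA#)
  read y, top X: go to p, push YY → (p, xxyxyxxyx, YYA#)
  read x, top Y: go to p, push ε → (p, xyxyxxyx, YA#)
  read x, top Y: go to p, push ε → (p, yxyxxyx, A#)
  ε-move, top A: go to r, push XA → (r, yxyxxyx, XA#)
  read y, top X: go to p, push YX → (p, xyxxyx, YXA#)
  read x, top Y: go to p, push ε → (p, yxxyx, XA#)
  read y, top X: go to p, push YY → (p, xxyx, YYA#)
  read x, top Y: go to p, push ε → (p, xyx, YA#)
  read x, top Y: go to p, push ε → (p, yx, A#)
  ε-move, top A: go to r, push XA → (r, yx, XA#)
  read y, top X: go to p, push YX → (p, x, YXA#)
  read x, top Y: go to p, push ε → (p, ε, XA#)
All input consumed in state p with stack XA#.

XA#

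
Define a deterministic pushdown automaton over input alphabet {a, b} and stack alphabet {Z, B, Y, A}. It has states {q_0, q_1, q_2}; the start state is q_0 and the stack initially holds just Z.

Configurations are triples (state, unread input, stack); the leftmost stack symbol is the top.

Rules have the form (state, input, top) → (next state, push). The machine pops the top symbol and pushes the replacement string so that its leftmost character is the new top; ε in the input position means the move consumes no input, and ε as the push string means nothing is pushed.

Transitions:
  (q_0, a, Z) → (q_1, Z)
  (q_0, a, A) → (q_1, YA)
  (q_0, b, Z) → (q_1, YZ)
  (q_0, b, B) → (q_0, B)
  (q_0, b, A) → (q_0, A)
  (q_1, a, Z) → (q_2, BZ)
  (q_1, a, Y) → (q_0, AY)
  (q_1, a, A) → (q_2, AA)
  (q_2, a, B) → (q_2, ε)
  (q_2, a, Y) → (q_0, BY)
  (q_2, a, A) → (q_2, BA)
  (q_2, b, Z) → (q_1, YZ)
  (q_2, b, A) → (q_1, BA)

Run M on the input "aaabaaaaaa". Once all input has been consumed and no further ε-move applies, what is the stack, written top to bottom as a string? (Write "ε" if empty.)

YAYAYAYZ

(q_0, aaabaaaaaa, Z)
  read a, top Z: go to q_1, push Z → (q_1, aabaaaaaa, Z)
  read a, top Z: go to q_2, push BZ → (q_2, abaaaaaa, BZ)
  read a, top B: go to q_2, push ε → (q_2, baaaaaa, Z)
  read b, top Z: go to q_1, push YZ → (q_1, aaaaaa, YZ)
  read a, top Y: go to q_0, push AY → (q_0, aaaaa, AYZ)
  read a, top A: go to q_1, push YA → (q_1, aaaa, YAYZ)
  read a, top Y: go to q_0, push AY → (q_0, aaa, AYAYZ)
  read a, top A: go to q_1, push YA → (q_1, aa, YAYAYZ)
  read a, top Y: go to q_0, push AY → (q_0, a, AYAYAYZ)
  read a, top A: go to q_1, push YA → (q_1, ε, YAYAYAYZ)
All input consumed in state q_1 with stack YAYAYAYZ.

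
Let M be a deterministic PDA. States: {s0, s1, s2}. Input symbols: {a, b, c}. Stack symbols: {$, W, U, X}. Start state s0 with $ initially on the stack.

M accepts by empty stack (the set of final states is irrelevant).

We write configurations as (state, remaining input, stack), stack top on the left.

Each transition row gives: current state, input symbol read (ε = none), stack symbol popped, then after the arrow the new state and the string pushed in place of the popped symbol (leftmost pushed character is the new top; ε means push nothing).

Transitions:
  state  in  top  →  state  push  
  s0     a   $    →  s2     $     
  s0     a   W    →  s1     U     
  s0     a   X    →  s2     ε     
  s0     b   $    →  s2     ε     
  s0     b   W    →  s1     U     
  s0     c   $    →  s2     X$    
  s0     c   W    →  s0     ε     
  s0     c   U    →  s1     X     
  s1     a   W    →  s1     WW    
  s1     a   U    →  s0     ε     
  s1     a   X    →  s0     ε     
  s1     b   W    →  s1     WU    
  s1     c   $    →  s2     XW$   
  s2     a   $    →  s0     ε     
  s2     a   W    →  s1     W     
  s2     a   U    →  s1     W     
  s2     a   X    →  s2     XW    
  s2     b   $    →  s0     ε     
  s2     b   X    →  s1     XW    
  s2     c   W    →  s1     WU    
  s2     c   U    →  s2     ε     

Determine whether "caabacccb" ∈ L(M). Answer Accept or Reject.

Accept

(s0, caabacccb, $)
  read c, top $: go to s2, push X$ → (s2, aabacccb, X$)
  read a, top X: go to s2, push XW → (s2, abacccb, XW$)
  read a, top X: go to s2, push XW → (s2, bacccb, XWW$)
  read b, top X: go to s1, push XW → (s1, acccb, XWWW$)
  read a, top X: go to s0, push ε → (s0, cccb, WWW$)
  read c, top W: go to s0, push ε → (s0, ccb, WW$)
  read c, top W: go to s0, push ε → (s0, cb, W$)
  read c, top W: go to s0, push ε → (s0, b, $)
  read b, top $: go to s2, push ε → (s2, ε, ε)
All input consumed and the stack is empty.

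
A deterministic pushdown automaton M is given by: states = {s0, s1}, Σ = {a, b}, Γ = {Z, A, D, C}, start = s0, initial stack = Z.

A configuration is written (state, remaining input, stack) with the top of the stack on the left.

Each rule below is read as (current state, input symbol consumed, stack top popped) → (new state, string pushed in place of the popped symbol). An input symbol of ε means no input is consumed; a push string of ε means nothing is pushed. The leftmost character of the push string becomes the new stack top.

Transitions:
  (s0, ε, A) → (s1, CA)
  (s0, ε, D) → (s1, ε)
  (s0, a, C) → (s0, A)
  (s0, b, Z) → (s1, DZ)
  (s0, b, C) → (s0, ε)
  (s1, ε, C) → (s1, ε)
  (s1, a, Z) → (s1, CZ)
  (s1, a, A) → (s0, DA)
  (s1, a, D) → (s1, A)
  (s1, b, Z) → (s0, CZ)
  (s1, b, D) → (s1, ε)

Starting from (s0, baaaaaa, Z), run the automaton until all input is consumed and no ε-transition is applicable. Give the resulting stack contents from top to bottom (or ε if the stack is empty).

(s0, baaaaaa, Z) ⊢ (s1, aaaaaa, DZ) ⊢ (s1, aaaaa, AZ) ⊢ (s0, aaaa, DAZ) ⊢ (s1, aaaa, AZ) ⊢ (s0, aaa, DAZ) ⊢ (s1, aaa, AZ) ⊢ (s0, aa, DAZ) ⊢ (s1, aa, AZ) ⊢ (s0, a, DAZ) ⊢ (s1, a, AZ) ⊢ (s0, ε, DAZ) ⊢ (s1, ε, AZ)
All input consumed in state s1 with stack AZ.

AZ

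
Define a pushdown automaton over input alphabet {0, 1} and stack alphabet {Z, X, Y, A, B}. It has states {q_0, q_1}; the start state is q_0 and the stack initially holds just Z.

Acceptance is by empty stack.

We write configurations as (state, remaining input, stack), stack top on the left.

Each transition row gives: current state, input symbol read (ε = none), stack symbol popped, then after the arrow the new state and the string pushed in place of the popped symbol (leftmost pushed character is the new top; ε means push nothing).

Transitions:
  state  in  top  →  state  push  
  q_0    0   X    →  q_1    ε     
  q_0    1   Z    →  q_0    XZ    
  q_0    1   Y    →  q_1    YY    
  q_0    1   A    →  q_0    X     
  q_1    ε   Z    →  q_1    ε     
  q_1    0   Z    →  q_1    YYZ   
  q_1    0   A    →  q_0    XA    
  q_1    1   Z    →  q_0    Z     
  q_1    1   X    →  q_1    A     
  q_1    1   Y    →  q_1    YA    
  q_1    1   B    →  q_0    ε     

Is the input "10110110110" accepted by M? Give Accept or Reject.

One accepting computation: (q_0, 10110110110, Z) ⊢ (q_0, 0110110110, XZ) ⊢ (q_1, 110110110, Z) ⊢ (q_0, 10110110, Z) ⊢ (q_0, 0110110, XZ) ⊢ (q_1, 110110, Z) ⊢ (q_0, 10110, Z) ⊢ (q_0, 0110, XZ) ⊢ (q_1, 110, Z) ⊢ (q_0, 10, Z) ⊢ (q_0, 0, XZ) ⊢ (q_1, ε, Z) ⊢ (q_1, ε, ε)
All input consumed and the stack is empty.

Accept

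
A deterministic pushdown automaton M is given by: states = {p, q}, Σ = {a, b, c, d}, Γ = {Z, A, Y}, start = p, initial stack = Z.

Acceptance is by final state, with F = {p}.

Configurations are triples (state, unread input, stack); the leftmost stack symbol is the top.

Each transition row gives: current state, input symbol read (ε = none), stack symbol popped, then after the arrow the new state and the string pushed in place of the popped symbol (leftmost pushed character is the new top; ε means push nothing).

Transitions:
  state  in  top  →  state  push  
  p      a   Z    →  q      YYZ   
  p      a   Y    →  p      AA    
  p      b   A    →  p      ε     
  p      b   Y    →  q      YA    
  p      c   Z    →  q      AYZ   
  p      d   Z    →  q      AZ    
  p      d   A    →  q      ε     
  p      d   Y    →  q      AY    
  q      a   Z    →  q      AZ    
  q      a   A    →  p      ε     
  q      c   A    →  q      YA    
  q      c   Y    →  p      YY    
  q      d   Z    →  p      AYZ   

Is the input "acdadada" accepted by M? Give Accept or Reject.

(p, acdadada, Z)
  read a, top Z: go to q, push YYZ → (q, cdadada, YYZ)
  read c, top Y: go to p, push YY → (p, dadada, YYYZ)
  read d, top Y: go to q, push AY → (q, adada, AYYYZ)
  read a, top A: go to p, push ε → (p, dada, YYYZ)
  read d, top Y: go to q, push AY → (q, ada, AYYYZ)
  read a, top A: go to p, push ε → (p, da, YYYZ)
  read d, top Y: go to q, push AY → (q, a, AYYYZ)
  read a, top A: go to p, push ε → (p, ε, YYYZ)
All input consumed; state p ∈ F.

Accept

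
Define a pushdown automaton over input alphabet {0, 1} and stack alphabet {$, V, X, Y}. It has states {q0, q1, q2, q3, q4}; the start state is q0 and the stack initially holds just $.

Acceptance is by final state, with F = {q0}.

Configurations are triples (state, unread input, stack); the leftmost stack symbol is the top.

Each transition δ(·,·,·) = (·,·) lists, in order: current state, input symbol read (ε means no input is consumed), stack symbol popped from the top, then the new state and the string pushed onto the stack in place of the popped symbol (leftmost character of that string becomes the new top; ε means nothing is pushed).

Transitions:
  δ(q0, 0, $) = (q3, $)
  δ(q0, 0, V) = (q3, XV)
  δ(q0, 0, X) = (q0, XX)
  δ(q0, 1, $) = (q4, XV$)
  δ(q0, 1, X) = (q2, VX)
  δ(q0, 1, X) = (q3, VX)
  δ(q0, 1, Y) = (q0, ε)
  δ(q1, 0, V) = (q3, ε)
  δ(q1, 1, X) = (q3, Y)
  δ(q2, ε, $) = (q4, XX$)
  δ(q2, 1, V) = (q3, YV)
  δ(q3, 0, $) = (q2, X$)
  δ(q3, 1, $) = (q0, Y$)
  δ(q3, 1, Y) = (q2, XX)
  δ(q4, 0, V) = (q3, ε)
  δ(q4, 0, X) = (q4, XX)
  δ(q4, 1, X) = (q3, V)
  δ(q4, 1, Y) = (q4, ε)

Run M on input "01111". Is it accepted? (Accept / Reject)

Reject

No computation consumes all input and reaches a final state.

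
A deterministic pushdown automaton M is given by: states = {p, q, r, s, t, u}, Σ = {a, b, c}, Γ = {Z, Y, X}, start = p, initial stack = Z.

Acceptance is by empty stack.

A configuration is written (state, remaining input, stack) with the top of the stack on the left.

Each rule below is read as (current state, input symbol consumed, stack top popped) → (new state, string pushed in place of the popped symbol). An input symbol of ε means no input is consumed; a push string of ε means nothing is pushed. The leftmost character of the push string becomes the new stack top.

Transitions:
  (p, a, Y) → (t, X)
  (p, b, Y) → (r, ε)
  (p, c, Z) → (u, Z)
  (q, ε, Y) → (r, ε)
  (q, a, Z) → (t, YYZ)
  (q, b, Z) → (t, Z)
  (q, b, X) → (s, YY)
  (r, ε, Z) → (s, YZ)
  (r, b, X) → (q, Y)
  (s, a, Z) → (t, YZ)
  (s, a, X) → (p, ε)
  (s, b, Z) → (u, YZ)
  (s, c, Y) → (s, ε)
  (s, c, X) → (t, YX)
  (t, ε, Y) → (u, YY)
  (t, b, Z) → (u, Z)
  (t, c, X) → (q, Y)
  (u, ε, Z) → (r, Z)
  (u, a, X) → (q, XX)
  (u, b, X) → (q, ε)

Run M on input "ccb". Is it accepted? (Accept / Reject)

(p, ccb, Z) ⊢ (u, cb, Z) ⊢ (r, cb, Z) ⊢ (s, cb, YZ) ⊢ (s, b, Z) ⊢ (u, ε, YZ)
All input consumed; stack is YZ, not empty, and no further ε-move applies.

Reject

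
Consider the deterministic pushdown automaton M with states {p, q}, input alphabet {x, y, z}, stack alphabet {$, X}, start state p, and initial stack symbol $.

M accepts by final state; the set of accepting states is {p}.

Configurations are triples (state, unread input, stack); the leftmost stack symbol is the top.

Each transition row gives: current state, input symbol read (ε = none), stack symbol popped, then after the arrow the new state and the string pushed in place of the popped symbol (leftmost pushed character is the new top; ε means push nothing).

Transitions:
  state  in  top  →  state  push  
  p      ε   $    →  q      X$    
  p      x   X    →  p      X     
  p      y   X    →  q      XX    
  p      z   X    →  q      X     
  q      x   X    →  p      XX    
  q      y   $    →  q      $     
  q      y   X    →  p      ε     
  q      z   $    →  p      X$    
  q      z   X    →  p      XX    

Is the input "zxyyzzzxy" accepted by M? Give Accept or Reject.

Reject

(p, zxyyzzzxy, $) ⊢ (q, zxyyzzzxy, X$) ⊢ (p, xyyzzzxy, XX$) ⊢ (p, yyzzzxy, XX$) ⊢ (q, yzzzxy, XXX$) ⊢ (p, zzzxy, XX$) ⊢ (q, zzxy, XX$) ⊢ (p, zxy, XXX$) ⊢ (q, xy, XXX$) ⊢ (p, y, XXXX$) ⊢ (q, ε, XXXXX$)
All input consumed; state q ∉ F and no further ε-move applies.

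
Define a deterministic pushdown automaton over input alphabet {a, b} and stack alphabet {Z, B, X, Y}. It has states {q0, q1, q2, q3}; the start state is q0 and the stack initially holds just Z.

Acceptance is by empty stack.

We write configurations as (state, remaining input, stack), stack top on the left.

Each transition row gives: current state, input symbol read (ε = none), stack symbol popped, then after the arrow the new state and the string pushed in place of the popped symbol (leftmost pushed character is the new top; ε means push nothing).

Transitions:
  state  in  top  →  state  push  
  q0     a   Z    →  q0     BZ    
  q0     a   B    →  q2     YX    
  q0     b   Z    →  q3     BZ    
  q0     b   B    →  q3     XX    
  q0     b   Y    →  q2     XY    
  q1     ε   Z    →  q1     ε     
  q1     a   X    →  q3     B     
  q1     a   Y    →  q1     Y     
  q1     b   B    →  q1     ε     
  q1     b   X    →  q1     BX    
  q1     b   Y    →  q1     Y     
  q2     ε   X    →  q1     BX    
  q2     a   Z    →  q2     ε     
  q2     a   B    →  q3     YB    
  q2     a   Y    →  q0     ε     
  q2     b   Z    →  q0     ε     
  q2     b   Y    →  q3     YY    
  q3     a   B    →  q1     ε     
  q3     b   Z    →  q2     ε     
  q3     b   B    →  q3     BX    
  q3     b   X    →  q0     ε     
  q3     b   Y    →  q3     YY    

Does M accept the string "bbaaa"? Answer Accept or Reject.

Accept

(q0, bbaaa, Z) ⊢ (q3, baaa, BZ) ⊢ (q3, aaa, BXZ) ⊢ (q1, aa, XZ) ⊢ (q3, a, BZ) ⊢ (q1, ε, Z) ⊢ (q1, ε, ε)
All input consumed and the stack is empty.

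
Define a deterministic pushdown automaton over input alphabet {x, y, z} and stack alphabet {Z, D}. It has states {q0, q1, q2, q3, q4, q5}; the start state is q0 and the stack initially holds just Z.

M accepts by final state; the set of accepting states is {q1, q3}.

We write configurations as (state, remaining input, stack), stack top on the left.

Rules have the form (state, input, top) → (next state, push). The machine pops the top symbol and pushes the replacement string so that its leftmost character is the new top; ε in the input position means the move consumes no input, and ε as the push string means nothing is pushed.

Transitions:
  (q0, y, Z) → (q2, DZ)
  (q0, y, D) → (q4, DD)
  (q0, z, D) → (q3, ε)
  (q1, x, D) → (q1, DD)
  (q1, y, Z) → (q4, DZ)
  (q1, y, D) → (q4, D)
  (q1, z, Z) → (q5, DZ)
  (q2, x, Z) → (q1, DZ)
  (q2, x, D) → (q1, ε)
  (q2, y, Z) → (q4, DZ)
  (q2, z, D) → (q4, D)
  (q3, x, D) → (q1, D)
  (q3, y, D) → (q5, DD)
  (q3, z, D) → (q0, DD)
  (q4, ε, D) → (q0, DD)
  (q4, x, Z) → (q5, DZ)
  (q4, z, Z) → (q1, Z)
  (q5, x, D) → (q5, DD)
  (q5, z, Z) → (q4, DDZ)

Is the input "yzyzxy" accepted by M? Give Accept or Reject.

(q0, yzyzxy, Z) ⊢ (q2, zyzxy, DZ) ⊢ (q4, yzxy, DZ) ⊢ (q0, yzxy, DDZ) ⊢ (q4, zxy, DDDZ) ⊢ (q0, zxy, DDDDZ) ⊢ (q3, xy, DDDZ) ⊢ (q1, y, DDDZ) ⊢ (q4, ε, DDDZ) ⊢ (q0, ε, DDDDZ)
All input consumed; state q0 ∉ F and no further ε-move applies.

Reject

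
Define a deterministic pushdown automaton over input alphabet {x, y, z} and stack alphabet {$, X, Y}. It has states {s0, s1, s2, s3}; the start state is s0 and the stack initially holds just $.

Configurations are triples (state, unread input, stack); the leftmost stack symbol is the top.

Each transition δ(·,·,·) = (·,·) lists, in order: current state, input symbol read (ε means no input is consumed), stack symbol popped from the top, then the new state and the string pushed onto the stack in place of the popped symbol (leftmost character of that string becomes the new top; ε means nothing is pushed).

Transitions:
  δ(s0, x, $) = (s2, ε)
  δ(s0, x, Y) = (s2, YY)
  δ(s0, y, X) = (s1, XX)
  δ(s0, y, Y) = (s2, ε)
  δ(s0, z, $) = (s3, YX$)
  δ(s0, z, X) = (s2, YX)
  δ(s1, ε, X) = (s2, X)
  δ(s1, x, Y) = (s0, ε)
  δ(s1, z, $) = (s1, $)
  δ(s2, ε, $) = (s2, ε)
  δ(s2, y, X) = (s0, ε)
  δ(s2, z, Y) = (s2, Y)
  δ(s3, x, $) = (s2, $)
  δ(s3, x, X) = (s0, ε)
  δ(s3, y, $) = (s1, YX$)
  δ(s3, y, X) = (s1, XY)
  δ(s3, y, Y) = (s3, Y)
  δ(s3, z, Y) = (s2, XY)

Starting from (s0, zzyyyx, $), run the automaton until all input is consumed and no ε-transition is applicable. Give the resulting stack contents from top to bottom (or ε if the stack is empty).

ε

(s0, zzyyyx, $) ⊢ (s3, zyyyx, YX$) ⊢ (s2, yyyx, XYX$) ⊢ (s0, yyx, YX$) ⊢ (s2, yx, X$) ⊢ (s0, x, $) ⊢ (s2, ε, ε)
All input consumed in state s2 with stack ε.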